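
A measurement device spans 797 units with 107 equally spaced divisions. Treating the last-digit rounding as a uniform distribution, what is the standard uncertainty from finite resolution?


resolution = range / divisions
resolution = 797 / 107 = 7.4485981
u_res = resolution / (2*sqrt(3))
u_res = 7.4485981 / 3.4641016
u_res = 2.1502

2.1502


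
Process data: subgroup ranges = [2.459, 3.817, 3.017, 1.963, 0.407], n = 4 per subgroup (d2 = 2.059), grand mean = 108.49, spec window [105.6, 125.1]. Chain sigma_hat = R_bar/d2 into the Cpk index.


R_bar = (2.459 + 3.817 + 3.017 + 1.963 + 0.407) / 5 = 2.3326
sigma = R_bar / d2 = 2.3326 / 2.059 = 1.13288
Cp = (USL - LSL)/(6*sigma) = (125.1 - 105.6)/(6*1.13288) = 2.8688
Cpu = (125.1 - 108.49)/(3*1.13288) = 4.8872
Cpl = (108.49 - 105.6)/(3*1.13288) = 0.8503
Cpk = min(Cpu, Cpl) = 0.8503

0.8503


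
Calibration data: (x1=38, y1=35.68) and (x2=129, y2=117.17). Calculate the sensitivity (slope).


slope = (y2 - y1) / (x2 - x1)
= (117.17 - 35.68) / (129 - 38)
= 81.4900 / 91
= 0.8955

0.8955


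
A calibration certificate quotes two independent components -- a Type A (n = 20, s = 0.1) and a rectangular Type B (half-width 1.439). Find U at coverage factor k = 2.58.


u_A = s / sqrt(n) = 0.1 / sqrt(20) = 0.02236068
u_B = half_width / sqrt(3) = 1.439 / sqrt(3) = 0.83080704
uc = sqrt(u_A^2 + u_B^2) = sqrt(0.02236068^2 + 0.83080704^2) = 0.8311079
U = k * uc = 2.58 * 0.8311079
U = 2.1443

2.1443


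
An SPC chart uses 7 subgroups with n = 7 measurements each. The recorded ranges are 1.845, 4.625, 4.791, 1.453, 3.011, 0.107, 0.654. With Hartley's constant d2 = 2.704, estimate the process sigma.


R_bar = (1.845 + 4.625 + 4.791 + 1.453 + 3.011 + 0.107 + 0.654) / 7
R_bar = 16.486 / 7 = 2.3551429
sigma_hat = R_bar / d2 = 2.3551429 / 2.704 = 0.8710

0.8710


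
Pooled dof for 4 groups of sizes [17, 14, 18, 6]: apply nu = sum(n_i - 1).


nu = sum_i (n_i - 1)
nu = ((17 - 1) + (14 - 1) + (18 - 1) + (6 - 1))
nu = 16 + 13 + 17 + 5
nu = 51

51


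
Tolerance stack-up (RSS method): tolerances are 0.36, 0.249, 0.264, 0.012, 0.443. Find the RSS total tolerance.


RSS = sqrt(0.36^2 + 0.249^2 + 0.264^2 + 0.012^2 + 0.443^2)
= sqrt(0.45769)
= 0.6765

0.6765


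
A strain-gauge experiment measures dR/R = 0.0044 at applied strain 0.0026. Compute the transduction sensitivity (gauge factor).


GF = (dR/R) / epsilon
= 0.0044 / 0.0026
= 1.6923

1.6923


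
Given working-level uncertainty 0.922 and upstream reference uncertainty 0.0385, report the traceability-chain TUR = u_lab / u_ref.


TUR = u_lab / u_ref
= 0.922 / 0.0385
= 23.9481

23.9481


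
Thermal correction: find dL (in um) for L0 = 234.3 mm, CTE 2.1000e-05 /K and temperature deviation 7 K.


dL = L * alpha * dT
= 234.3 * 2.1000e-05 * 7
= 0.0344421 mm
dL_um = 0.0344421 * 1000 = 34.4421 um

34.4421


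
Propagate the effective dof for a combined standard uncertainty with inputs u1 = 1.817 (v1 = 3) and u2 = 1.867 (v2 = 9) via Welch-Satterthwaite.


uc = sqrt(u1^2 + u2^2) = sqrt(1.817^2 + 1.867^2) = 2.6052213
v_eff = uc^4 / (u1^4/v1 + u2^4/v2)
= 2.6052213^4 / (1.817^4/3 + 1.867^4/9)
= 46.065786 / 4.9832796
v_eff = 9.2441

9.2441


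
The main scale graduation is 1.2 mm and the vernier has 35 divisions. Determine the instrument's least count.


LC = MSD / n_div
= 1.2 / 35
= 0.0343

0.0343


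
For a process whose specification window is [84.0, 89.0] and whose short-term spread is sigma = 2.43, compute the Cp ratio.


Cp = (USL - LSL) / (6 * sigma)
= (89.0 - 84.0) / (6 * 2.43)
= 5.0000 / 14.5800
= 0.3429

0.3429


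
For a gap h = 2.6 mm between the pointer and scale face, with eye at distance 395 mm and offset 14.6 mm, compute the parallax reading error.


error = h * offset / d
= 2.6 * 14.6 / 395
= 0.0961

0.0961


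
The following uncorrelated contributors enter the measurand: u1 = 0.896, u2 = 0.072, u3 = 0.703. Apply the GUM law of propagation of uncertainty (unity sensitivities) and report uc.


uc = sqrt(0.896^2 + 0.072^2 + 0.703^2)
uc = sqrt(1.302209)
uc = 1.1411

1.1411


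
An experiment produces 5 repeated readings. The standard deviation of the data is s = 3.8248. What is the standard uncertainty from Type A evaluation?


u_A = s / sqrt(n)
u_A = 3.8248 / sqrt(5)
u_A = 3.8248 / 2.236068
u_A = 1.7105

1.7105


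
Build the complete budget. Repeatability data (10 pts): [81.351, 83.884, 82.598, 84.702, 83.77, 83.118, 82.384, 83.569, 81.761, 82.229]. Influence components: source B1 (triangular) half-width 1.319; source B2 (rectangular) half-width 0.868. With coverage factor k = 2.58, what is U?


mean = (81.351 + 83.884 + 82.598 + 84.702 + 83.77 + 83.118 + 82.384 + 83.569 + 81.761 + 82.229) / 10 = 82.9366
s = sqrt(sum((x - mean)^2)/(n-1)) = 1.0519016
u_A = s / sqrt(n) = 1.0519016 / sqrt(10) = 0.33264049
u_B1 = 1.319 / sqrt(6) = 0.5384795
u_B2 = 0.868 / sqrt(3) = 0.50114003
uc = sqrt(0.33264049^2 + 0.5384795^2 + 0.50114003^2) = 0.80731109
U = k * uc = 2.58 * 0.80731109
U = 2.0829

2.0829


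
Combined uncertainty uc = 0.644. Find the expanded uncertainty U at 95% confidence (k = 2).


U = k * uc
U = 2 * 0.644
U = 1.2880

1.2880


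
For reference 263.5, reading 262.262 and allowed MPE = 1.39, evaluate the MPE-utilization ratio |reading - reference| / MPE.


e = indication - reference = 262.262 - 263.5 = -1.2380
|e| = 1.2380
ratio = |e| / MPE = 1.2380 / 1.39
ratio = 0.8906

0.8906


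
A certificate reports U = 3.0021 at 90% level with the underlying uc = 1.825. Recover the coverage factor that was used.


k = U / uc
k = 3.0021 / 1.825
k = 1.645

1.645


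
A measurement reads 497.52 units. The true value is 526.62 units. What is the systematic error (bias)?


Systematic error = measured - true
= 497.52 - 526.62
= -29.1000

-29.1000


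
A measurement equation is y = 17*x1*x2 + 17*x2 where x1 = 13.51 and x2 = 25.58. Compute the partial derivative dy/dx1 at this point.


y = 17*x1*x2 + 17*x2
dy/dx1 = 17*x2
Evaluate at x2 = 25.58: c1 = 17 * 25.58
c1 = 434.8600

434.8600


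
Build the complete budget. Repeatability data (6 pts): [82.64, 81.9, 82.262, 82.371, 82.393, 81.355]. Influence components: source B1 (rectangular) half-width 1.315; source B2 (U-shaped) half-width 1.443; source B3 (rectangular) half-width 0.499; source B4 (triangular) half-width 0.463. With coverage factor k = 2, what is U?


mean = (82.64 + 81.9 + 82.262 + 82.371 + 82.393 + 81.355) / 6 = 82.1535
s = sqrt(sum((x - mean)^2)/(n-1)) = 0.45934421
u_A = s / sqrt(n) = 0.45934421 / sqrt(6) = 0.18752649
u_B1 = 1.315 / sqrt(3) = 0.7592156
u_B2 = 1.443 / sqrt(2) = 1.0203551
u_B3 = 0.499 / sqrt(3) = 0.28809778
u_B4 = 0.463 / sqrt(6) = 0.18901896
uc = sqrt(0.18752649^2 + 0.7592156^2 + 1.0203551^2 + 0.28809778^2 + 0.18901896^2) = 1.3309499
U = k * uc = 2 * 1.3309499
U = 2.6619

2.6619


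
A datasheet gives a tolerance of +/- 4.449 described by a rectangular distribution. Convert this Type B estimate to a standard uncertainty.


u_B = half_width / sqrt(3)
u_B = 4.449 / 1.7320508
u_B = 2.5686

2.5686


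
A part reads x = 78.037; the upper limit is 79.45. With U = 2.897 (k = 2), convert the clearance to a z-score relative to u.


u = U / k = 2.897 / 2 = 1.4485
margin = |USL - x| = |79.45 - 78.037| = 1.413
z = margin / u = 1.413 / 1.4485
z = 0.9755

0.9755


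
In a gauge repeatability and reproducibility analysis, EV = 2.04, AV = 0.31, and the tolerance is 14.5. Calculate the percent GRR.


GRR = sqrt(EV^2 + AV^2) = sqrt(2.04^2 + 0.31^2) = 2.0634195
%GRR = GRR / tol * 100 = 2.0634195 / 14.5 * 100
%GRR = 14.2305

14.2305


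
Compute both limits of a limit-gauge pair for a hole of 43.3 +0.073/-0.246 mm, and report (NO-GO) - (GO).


GO = nominal - lower_tol (smallest hole = maximum material condition)
GO = 43.3 - 0.246 = 43.054
NO-GO = nominal + upper_tol (largest hole = least material condition)
NO-GO = 43.3 + 0.073 = 43.373
spread = NO-GO - GO = 43.373 - 43.054 = 0.3190

0.3190


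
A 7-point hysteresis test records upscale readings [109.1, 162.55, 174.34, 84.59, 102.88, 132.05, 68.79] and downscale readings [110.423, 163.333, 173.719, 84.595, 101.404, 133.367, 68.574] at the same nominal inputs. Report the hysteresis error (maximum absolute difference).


|109.1 - 110.423| = 1.3230
|162.55 - 163.333| = 0.7830
|174.34 - 173.719| = 0.6210
|84.59 - 84.595| = 0.0050
|102.88 - 101.404| = 1.4760
|132.05 - 133.367| = 1.3170
|68.79 - 68.574| = 0.2160
hysteresis = max(diffs) = 1.4760

1.4760


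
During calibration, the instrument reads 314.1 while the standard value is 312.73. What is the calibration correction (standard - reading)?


Correction = standard - reading
= 312.73 - 314.1
= -1.3700

-1.3700


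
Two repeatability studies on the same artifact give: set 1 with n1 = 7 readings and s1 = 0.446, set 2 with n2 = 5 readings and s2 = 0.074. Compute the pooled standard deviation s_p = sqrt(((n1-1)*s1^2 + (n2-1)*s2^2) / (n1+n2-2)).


s_p = sqrt(((n1-1)*s1^2 + (n2-1)*s2^2) / (n1+n2-2))
numerator = (7-1)*0.446^2 + (5-1)*0.074^2 = 1.193496 + 0.021904 = 1.2154
denominator = 7 + 5 - 2 = 10
s_p^2 = 1.2154 / 10 = 0.12154
s_p = sqrt(0.12154) = 0.3486

0.3486


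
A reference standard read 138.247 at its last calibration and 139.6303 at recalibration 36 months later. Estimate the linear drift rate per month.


rate = (v2 - v1) / months
= (139.6303 - 138.247) / 36
= 1.3833 / 36
= 0.0384

0.0384


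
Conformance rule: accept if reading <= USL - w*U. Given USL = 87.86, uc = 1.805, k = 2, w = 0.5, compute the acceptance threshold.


U = k * uc = 2 * 1.805 = 3.61
guard band g = w * U = 0.5 * 3.61 = 1.805
AL = USL - g = 87.86 - 1.805
AL = 86.0550

86.0550


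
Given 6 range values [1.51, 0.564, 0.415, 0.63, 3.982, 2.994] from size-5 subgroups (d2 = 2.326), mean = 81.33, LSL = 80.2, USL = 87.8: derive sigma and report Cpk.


R_bar = (1.51 + 0.564 + 0.415 + 0.63 + 3.982 + 2.994) / 6 = 1.6825
sigma = R_bar / d2 = 1.6825 / 2.326 = 0.7233448
Cp = (USL - LSL)/(6*sigma) = (87.8 - 80.2)/(6*0.7233448) = 1.7511
Cpu = (87.8 - 81.33)/(3*0.7233448) = 2.9815
Cpl = (81.33 - 80.2)/(3*0.7233448) = 0.5207
Cpk = min(Cpu, Cpl) = 0.5207

0.5207


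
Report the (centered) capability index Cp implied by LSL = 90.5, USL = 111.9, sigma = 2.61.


Cp = (USL - LSL) / (6 * sigma)
= (111.9 - 90.5) / (6 * 2.61)
= 21.4000 / 15.6600
= 1.3665

1.3665


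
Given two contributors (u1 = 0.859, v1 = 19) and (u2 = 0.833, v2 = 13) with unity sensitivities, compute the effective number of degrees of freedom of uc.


uc = sqrt(u1^2 + u2^2) = sqrt(0.859^2 + 0.833^2) = 1.1965659
v_eff = uc^4 / (u1^4/v1 + u2^4/v2)
= 1.1965659^4 / (0.859^4/19 + 0.833^4/13)
= 2.0499652 / 0.065693303
v_eff = 31.2051

31.2051


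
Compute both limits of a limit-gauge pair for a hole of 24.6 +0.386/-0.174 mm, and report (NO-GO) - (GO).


GO = nominal - lower_tol (smallest hole = maximum material condition)
GO = 24.6 - 0.174 = 24.426
NO-GO = nominal + upper_tol (largest hole = least material condition)
NO-GO = 24.6 + 0.386 = 24.986
spread = NO-GO - GO = 24.986 - 24.426 = 0.5600

0.5600


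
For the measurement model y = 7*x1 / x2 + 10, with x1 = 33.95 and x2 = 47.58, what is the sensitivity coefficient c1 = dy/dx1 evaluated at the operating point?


y = 7*x1 / x2 + 10
dy/dx1 = 7/x2
Evaluate at x2 = 47.58: c1 = 7 / 47.58
c1 = 0.1471

0.1471


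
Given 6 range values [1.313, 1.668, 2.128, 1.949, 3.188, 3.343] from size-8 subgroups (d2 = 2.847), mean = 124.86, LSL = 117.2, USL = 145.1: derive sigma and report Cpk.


R_bar = (1.313 + 1.668 + 2.128 + 1.949 + 3.188 + 3.343) / 6 = 2.2648333
sigma = R_bar / d2 = 2.2648333 / 2.847 = 0.79551574
Cp = (USL - LSL)/(6*sigma) = (145.1 - 117.2)/(6*0.79551574) = 5.8453
Cpu = (145.1 - 124.86)/(3*0.79551574) = 8.4809
Cpl = (124.86 - 117.2)/(3*0.79551574) = 3.2097
Cpk = min(Cpu, Cpl) = 3.2097

3.2097


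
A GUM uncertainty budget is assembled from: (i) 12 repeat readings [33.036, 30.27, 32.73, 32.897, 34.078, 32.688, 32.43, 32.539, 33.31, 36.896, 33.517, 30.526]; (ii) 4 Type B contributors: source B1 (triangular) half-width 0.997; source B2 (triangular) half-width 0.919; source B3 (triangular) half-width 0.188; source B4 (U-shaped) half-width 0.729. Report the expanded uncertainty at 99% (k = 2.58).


mean = (33.036 + 30.27 + 32.73 + 32.897 + 34.078 + 32.688 + 32.43 + 32.539 + 33.31 + 36.896 + 33.517 + 30.526) / 12 = 32.90975
s = sqrt(sum((x - mean)^2)/(n-1)) = 1.676026
u_A = s / sqrt(n) = 1.676026 / sqrt(12) = 0.48382703
u_B1 = 0.997 / sqrt(6) = 0.40702355
u_B2 = 0.919 / sqrt(6) = 0.37518018
u_B3 = 0.188 / sqrt(6) = 0.076750679
u_B4 = 0.729 / sqrt(2) = 0.51548084
uc = sqrt(0.48382703^2 + 0.40702355^2 + 0.37518018^2 + 0.076750679^2 + 0.51548084^2) = 0.9011815
U = k * uc = 2.58 * 0.9011815
U = 2.3250

2.3250


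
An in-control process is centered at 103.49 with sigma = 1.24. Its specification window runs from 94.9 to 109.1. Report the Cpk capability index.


Cpu = (USL - mean) / (3*sigma) = (109.1 - 103.49) / (3*1.24) = 1.5081
Cpl = (mean - LSL) / (3*sigma) = (103.49 - 94.9) / (3*1.24) = 2.3091
Cpk = min(Cpu, Cpl) = 1.5081

1.5081


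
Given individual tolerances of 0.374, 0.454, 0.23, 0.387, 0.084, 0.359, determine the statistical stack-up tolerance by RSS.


RSS = sqrt(0.374^2 + 0.454^2 + 0.23^2 + 0.387^2 + 0.084^2 + 0.359^2)
= sqrt(0.684598)
= 0.8274

0.8274


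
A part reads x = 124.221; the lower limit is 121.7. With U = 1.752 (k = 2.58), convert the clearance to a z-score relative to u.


u = U / k = 1.752 / 2.58 = 0.67906977
margin = |LSL - x| = |121.7 - 124.221| = 2.521
z = margin / u = 2.521 / 0.67906977
z = 3.7124

3.7124


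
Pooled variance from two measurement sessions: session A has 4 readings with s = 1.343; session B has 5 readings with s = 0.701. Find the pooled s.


s_p = sqrt(((n1-1)*s1^2 + (n2-1)*s2^2) / (n1+n2-2))
numerator = (4-1)*1.343^2 + (5-1)*0.701^2 = 5.410947 + 1.965604 = 7.376551
denominator = 4 + 5 - 2 = 7
s_p^2 = 7.376551 / 7 = 1.053793
s_p = sqrt(1.053793) = 1.0265

1.0265


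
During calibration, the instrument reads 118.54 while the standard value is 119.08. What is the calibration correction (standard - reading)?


Correction = standard - reading
= 119.08 - 118.54
= 0.5400

0.5400


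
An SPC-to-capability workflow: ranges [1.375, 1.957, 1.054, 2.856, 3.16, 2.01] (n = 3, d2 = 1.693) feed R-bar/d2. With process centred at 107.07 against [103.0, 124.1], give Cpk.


R_bar = (1.375 + 1.957 + 1.054 + 2.856 + 3.16 + 2.01) / 6 = 2.0686667
sigma = R_bar / d2 = 2.0686667 / 1.693 = 1.2218941
Cp = (USL - LSL)/(6*sigma) = (124.1 - 103.0)/(6*1.2218941) = 2.8780
Cpu = (124.1 - 107.07)/(3*1.2218941) = 4.6458
Cpl = (107.07 - 103.0)/(3*1.2218941) = 1.1103
Cpk = min(Cpu, Cpl) = 1.1103

1.1103


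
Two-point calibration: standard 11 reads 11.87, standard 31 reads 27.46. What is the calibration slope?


slope = (y2 - y1) / (x2 - x1)
= (27.46 - 11.87) / (31 - 11)
= 15.5900 / 20
= 0.7795

0.7795


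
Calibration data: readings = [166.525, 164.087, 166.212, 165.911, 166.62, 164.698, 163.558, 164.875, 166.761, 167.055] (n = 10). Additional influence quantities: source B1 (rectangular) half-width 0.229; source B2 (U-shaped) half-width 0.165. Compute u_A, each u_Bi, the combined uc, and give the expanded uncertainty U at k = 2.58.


mean = (166.525 + 164.087 + 166.212 + 165.911 + 166.62 + 164.698 + 163.558 + 164.875 + 166.761 + 167.055) / 10 = 165.6302
s = sqrt(sum((x - mean)^2)/(n-1)) = 1.2302338
u_A = s / sqrt(n) = 1.2302338 / sqrt(10) = 0.38903409
u_B1 = 0.229 / sqrt(3) = 0.13221321
u_B2 = 0.165 / sqrt(2) = 0.11667262
uc = sqrt(0.38903409^2 + 0.13221321^2 + 0.11667262^2) = 0.42713037
U = k * uc = 2.58 * 0.42713037
U = 1.1020

1.1020


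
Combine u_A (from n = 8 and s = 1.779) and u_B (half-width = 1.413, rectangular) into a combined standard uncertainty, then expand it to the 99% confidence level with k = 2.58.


u_A = s / sqrt(n) = 1.779 / sqrt(8) = 0.62897148
u_B = half_width / sqrt(3) = 1.413 / sqrt(3) = 0.81579593
uc = sqrt(u_A^2 + u_B^2) = sqrt(0.62897148^2 + 0.81579593^2) = 1.0301107
U = k * uc = 2.58 * 1.0301107
U = 2.6577

2.6577


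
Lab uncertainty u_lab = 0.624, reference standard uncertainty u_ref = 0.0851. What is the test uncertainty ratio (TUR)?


TUR = u_lab / u_ref
= 0.624 / 0.0851
= 7.3325

7.3325


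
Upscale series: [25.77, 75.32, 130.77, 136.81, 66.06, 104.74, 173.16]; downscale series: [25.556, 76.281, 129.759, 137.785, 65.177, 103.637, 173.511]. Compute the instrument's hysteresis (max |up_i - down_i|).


|25.77 - 25.556| = 0.2140
|75.32 - 76.281| = 0.9610
|130.77 - 129.759| = 1.0110
|136.81 - 137.785| = 0.9750
|66.06 - 65.177| = 0.8830
|104.74 - 103.637| = 1.1030
|173.16 - 173.511| = 0.3510
hysteresis = max(diffs) = 1.1030

1.1030


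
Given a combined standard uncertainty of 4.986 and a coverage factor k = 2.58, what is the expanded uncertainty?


U = k * uc
U = 2.58 * 4.986
U = 12.8639

12.8639


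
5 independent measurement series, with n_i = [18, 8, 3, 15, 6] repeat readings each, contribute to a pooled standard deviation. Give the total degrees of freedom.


nu = sum_i (n_i - 1)
nu = ((18 - 1) + (8 - 1) + (3 - 1) + (15 - 1) + (6 - 1))
nu = 17 + 7 + 2 + 14 + 5
nu = 45

45


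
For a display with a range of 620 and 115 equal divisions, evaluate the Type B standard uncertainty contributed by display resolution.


resolution = range / divisions
resolution = 620 / 115 = 5.3913043
u_res = resolution / (2*sqrt(3))
u_res = 5.3913043 / 3.4641016
u_res = 1.5563

1.5563


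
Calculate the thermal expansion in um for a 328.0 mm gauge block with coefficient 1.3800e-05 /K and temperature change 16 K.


dL = L * alpha * dT
= 328.0 * 1.3800e-05 * 16
= 0.0724224 mm
dL_um = 0.0724224 * 1000 = 72.4224 um

72.4224


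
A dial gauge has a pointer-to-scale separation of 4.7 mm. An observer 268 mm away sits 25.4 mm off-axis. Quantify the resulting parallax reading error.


error = h * offset / d
= 4.7 * 25.4 / 268
= 0.4454

0.4454


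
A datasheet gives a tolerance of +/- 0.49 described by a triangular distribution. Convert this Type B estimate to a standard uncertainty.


u_B = half_width / sqrt(6)
u_B = 0.49 / 2.4494897
u_B = 0.2000

0.2000


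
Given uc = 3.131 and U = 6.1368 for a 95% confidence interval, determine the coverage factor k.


k = U / uc
k = 6.1368 / 3.131
k = 1.96

1.96


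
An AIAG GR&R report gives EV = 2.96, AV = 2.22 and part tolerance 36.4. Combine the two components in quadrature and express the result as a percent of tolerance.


GRR = sqrt(EV^2 + AV^2) = sqrt(2.96^2 + 2.22^2) = 3.7
%GRR = GRR / tol * 100 = 3.7 / 36.4 * 100
%GRR = 10.1648

10.1648


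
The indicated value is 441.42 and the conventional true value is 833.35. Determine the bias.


Systematic error = measured - true
= 441.42 - 833.35
= -391.9300

-391.9300


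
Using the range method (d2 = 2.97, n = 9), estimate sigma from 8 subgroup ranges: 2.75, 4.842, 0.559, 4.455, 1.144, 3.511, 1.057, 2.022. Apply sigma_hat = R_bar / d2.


R_bar = (2.75 + 4.842 + 0.559 + 4.455 + 1.144 + 3.511 + 1.057 + 2.022) / 8
R_bar = 20.34 / 8 = 2.5425
sigma_hat = R_bar / d2 = 2.5425 / 2.97 = 0.8561

0.8561


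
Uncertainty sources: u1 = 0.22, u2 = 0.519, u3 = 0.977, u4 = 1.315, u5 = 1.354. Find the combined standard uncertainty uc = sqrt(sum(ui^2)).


uc = sqrt(0.22^2 + 0.519^2 + 0.977^2 + 1.315^2 + 1.354^2)
uc = sqrt(4.834831)
uc = 2.1988

2.1988


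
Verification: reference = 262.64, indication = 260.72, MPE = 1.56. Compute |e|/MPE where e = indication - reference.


e = indication - reference = 260.72 - 262.64 = -1.9200
|e| = 1.9200
ratio = |e| / MPE = 1.9200 / 1.56
ratio = 1.2308

1.2308


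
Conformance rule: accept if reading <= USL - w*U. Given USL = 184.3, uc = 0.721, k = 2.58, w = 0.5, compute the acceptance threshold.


U = k * uc = 2.58 * 0.721 = 1.86018
guard band g = w * U = 0.5 * 1.86018 = 0.93009
AL = USL - g = 184.3 - 0.93009
AL = 183.3699

183.3699


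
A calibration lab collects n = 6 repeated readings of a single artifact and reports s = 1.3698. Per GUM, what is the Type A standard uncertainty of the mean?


u_A = s / sqrt(n)
u_A = 1.3698 / sqrt(6)
u_A = 1.3698 / 2.4494897
u_A = 0.5592

0.5592


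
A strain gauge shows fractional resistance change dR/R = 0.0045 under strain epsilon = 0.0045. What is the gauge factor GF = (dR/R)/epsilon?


GF = (dR/R) / epsilon
= 0.0045 / 0.0045
= 1.0000

1.0000


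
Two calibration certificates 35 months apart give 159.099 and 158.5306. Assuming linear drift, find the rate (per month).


rate = (v2 - v1) / months
= (158.5306 - 159.099) / 35
= -0.5684 / 35
= -0.0162

-0.0162


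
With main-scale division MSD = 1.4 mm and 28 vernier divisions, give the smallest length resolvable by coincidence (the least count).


LC = MSD / n_div
= 1.4 / 28
= 0.0500

0.0500


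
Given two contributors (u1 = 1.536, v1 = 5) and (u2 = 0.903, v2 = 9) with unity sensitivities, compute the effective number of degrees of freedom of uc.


uc = sqrt(u1^2 + u2^2) = sqrt(1.536^2 + 0.903^2) = 1.7817702
v_eff = uc^4 / (u1^4/v1 + u2^4/v2)
= 1.7817702^4 / (1.536^4/5 + 0.903^4/9)
= 10.078752 / 1.1871324
v_eff = 8.4900

8.4900


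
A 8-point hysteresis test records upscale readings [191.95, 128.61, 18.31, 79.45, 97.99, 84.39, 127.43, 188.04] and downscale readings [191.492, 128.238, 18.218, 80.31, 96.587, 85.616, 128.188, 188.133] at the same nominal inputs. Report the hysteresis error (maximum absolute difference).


|191.95 - 191.492| = 0.4580
|128.61 - 128.238| = 0.3720
|18.31 - 18.218| = 0.0920
|79.45 - 80.31| = 0.8600
|97.99 - 96.587| = 1.4030
|84.39 - 85.616| = 1.2260
|127.43 - 128.188| = 0.7580
|188.04 - 188.133| = 0.0930
hysteresis = max(diffs) = 1.4030

1.4030


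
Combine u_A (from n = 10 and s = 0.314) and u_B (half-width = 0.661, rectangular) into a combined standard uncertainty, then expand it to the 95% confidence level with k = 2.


u_A = s / sqrt(n) = 0.314 / sqrt(10) = 0.099295519
u_B = half_width / sqrt(3) = 0.661 / sqrt(3) = 0.38162853
uc = sqrt(u_A^2 + u_B^2) = sqrt(0.099295519^2 + 0.38162853^2) = 0.3943348
U = k * uc = 2 * 0.3943348
U = 0.7887

0.7887


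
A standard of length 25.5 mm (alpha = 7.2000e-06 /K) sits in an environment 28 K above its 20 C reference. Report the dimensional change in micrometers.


dL = L * alpha * dT
= 25.5 * 7.2000e-06 * 28
= 0.0051408 mm
dL_um = 0.0051408 * 1000 = 5.1408 um

5.1408


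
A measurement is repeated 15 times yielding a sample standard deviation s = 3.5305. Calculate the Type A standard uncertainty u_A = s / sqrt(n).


u_A = s / sqrt(n)
u_A = 3.5305 / sqrt(15)
u_A = 3.5305 / 3.8729833
u_A = 0.9116

0.9116


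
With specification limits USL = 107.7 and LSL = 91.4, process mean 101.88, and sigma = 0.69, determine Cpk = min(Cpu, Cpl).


Cpu = (USL - mean) / (3*sigma) = (107.7 - 101.88) / (3*0.69) = 2.8116
Cpl = (mean - LSL) / (3*sigma) = (101.88 - 91.4) / (3*0.69) = 5.0628
Cpk = min(Cpu, Cpl) = 2.8116

2.8116


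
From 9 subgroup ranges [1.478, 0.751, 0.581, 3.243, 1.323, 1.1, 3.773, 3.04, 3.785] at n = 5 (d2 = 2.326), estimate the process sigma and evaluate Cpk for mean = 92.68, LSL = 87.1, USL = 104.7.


R_bar = (1.478 + 0.751 + 0.581 + 3.243 + 1.323 + 1.1 + 3.773 + 3.04 + 3.785) / 9 = 2.1193333
sigma = R_bar / d2 = 2.1193333 / 2.326 = 0.91114931
Cp = (USL - LSL)/(6*sigma) = (104.7 - 87.1)/(6*0.91114931) = 3.2194
Cpu = (104.7 - 92.68)/(3*0.91114931) = 4.3974
Cpl = (92.68 - 87.1)/(3*0.91114931) = 2.0414
Cpk = min(Cpu, Cpl) = 2.0414

2.0414


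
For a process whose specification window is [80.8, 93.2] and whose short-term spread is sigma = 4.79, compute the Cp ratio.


Cp = (USL - LSL) / (6 * sigma)
= (93.2 - 80.8) / (6 * 4.79)
= 12.4000 / 28.7400
= 0.4315

0.4315


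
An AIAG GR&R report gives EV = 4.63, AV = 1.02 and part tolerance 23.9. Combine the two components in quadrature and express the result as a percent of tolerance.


GRR = sqrt(EV^2 + AV^2) = sqrt(4.63^2 + 1.02^2) = 4.7410231
%GRR = GRR / tol * 100 = 4.7410231 / 23.9 * 100
%GRR = 19.8369

19.8369


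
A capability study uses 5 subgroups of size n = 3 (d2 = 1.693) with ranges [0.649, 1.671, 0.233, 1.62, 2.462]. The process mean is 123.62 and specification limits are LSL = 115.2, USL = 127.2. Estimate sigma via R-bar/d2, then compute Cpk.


R_bar = (0.649 + 1.671 + 0.233 + 1.62 + 2.462) / 5 = 1.327
sigma = R_bar / d2 = 1.327 / 1.693 = 0.78381571
Cp = (USL - LSL)/(6*sigma) = (127.2 - 115.2)/(6*0.78381571) = 2.5516
Cpu = (127.2 - 123.62)/(3*0.78381571) = 1.5225
Cpl = (123.62 - 115.2)/(3*0.78381571) = 3.5808
Cpk = min(Cpu, Cpl) = 1.5225

1.5225


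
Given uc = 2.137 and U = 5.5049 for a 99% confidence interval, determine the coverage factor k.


k = U / uc
k = 5.5049 / 2.137
k = 2.576

2.576


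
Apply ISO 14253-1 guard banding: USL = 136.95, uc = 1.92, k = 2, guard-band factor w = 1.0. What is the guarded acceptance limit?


U = k * uc = 2 * 1.92 = 3.84
guard band g = w * U = 1.0 * 3.84 = 3.84
AL = USL - g = 136.95 - 3.84
AL = 133.1100

133.1100


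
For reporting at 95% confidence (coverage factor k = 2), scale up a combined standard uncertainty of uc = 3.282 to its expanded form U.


U = k * uc
U = 2 * 3.282
U = 6.5640

6.5640


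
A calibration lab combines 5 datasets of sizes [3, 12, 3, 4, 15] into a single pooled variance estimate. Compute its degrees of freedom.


nu = sum_i (n_i - 1)
nu = ((3 - 1) + (12 - 1) + (3 - 1) + (4 - 1) + (15 - 1))
nu = 2 + 11 + 2 + 3 + 14
nu = 32

32


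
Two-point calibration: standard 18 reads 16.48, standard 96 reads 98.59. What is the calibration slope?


slope = (y2 - y1) / (x2 - x1)
= (98.59 - 16.48) / (96 - 18)
= 82.1100 / 78
= 1.0527

1.0527


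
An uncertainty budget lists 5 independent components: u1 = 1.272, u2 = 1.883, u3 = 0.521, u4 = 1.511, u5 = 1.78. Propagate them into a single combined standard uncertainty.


uc = sqrt(1.272^2 + 1.883^2 + 0.521^2 + 1.511^2 + 1.78^2)
uc = sqrt(10.886635)
uc = 3.2995

3.2995


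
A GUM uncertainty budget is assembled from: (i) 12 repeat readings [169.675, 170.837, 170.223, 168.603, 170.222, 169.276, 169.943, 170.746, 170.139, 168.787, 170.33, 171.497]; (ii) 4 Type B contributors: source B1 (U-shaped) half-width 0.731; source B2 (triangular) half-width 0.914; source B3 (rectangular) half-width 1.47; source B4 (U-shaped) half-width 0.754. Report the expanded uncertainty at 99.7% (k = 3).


mean = (169.675 + 170.837 + 170.223 + 168.603 + 170.222 + 169.276 + 169.943 + 170.746 + 170.139 + 168.787 + 170.33 + 171.497) / 12 = 170.0231667
s = sqrt(sum((x - mean)^2)/(n-1)) = 0.84072024
u_A = s / sqrt(n) = 0.84072024 / sqrt(12) = 0.24269503
u_B1 = 0.731 / sqrt(2) = 0.51689506
u_B2 = 0.914 / sqrt(6) = 0.37313894
u_B3 = 1.47 / sqrt(3) = 0.8487049
u_B4 = 0.754 / sqrt(2) = 0.53315851
uc = sqrt(0.24269503^2 + 0.51689506^2 + 0.37313894^2 + 0.8487049^2 + 0.53315851^2) = 1.2123828
U = k * uc = 3 * 1.2123828
U = 3.6371

3.6371


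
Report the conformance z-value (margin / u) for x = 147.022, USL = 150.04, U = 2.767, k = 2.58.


u = U / k = 2.767 / 2.58 = 1.0724806
margin = |USL - x| = |150.04 - 147.022| = 3.018
z = margin / u = 3.018 / 1.0724806
z = 2.8140

2.8140


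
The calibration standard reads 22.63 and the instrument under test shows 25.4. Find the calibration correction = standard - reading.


Correction = standard - reading
= 22.63 - 25.4
= -2.7700

-2.7700


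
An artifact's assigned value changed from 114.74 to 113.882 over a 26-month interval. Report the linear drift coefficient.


rate = (v2 - v1) / months
= (113.882 - 114.74) / 26
= -0.8580 / 26
= -0.0330

-0.0330


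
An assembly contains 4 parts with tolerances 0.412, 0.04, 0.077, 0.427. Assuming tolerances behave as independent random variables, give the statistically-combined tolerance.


RSS = sqrt(0.412^2 + 0.04^2 + 0.077^2 + 0.427^2)
= sqrt(0.359602)
= 0.5997

0.5997


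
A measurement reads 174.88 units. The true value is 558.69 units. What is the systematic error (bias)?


Systematic error = measured - true
= 174.88 - 558.69
= -383.8100

-383.8100


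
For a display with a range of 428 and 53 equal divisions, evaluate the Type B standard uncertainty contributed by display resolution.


resolution = range / divisions
resolution = 428 / 53 = 8.0754717
u_res = resolution / (2*sqrt(3))
u_res = 8.0754717 / 3.4641016
u_res = 2.3312

2.3312


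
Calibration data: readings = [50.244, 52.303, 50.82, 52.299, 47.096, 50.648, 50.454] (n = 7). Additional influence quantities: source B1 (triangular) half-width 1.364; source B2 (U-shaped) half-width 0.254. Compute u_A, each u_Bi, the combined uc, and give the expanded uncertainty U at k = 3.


mean = (50.244 + 52.303 + 50.82 + 52.299 + 47.096 + 50.648 + 50.454) / 7 = 50.552
s = sqrt(sum((x - mean)^2)/(n-1)) = 1.7439158
u_A = s / sqrt(n) = 1.7439158 / sqrt(7) = 0.65913822
u_B1 = 1.364 / sqrt(6) = 0.55685067
u_B2 = 0.254 / sqrt(2) = 0.17960512
uc = sqrt(0.65913822^2 + 0.55685067^2 + 0.17960512^2) = 0.88136477
U = k * uc = 3 * 0.88136477
U = 2.6441

2.6441


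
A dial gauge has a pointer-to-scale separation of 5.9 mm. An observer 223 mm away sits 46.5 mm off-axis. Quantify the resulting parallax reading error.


error = h * offset / d
= 5.9 * 46.5 / 223
= 1.2303

1.2303


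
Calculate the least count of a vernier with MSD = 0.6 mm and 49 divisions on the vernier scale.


LC = MSD / n_div
= 0.6 / 49
= 0.0122

0.0122


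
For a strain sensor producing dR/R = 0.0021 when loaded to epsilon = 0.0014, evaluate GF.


GF = (dR/R) / epsilon
= 0.0021 / 0.0014
= 1.5000

1.5000


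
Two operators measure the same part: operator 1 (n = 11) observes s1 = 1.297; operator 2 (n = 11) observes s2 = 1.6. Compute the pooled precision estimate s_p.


s_p = sqrt(((n1-1)*s1^2 + (n2-1)*s2^2) / (n1+n2-2))
numerator = (11-1)*1.297^2 + (11-1)*1.6^2 = 16.82209 + 25.6 = 42.42209
denominator = 11 + 11 - 2 = 20
s_p^2 = 42.42209 / 20 = 2.1211045
s_p = sqrt(2.1211045) = 1.4564

1.4564


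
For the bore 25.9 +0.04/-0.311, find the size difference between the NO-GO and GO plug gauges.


GO = nominal - lower_tol (smallest hole = maximum material condition)
GO = 25.9 - 0.311 = 25.589
NO-GO = nominal + upper_tol (largest hole = least material condition)
NO-GO = 25.9 + 0.04 = 25.94
spread = NO-GO - GO = 25.94 - 25.589 = 0.3510

0.3510


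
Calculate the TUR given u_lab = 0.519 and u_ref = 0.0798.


TUR = u_lab / u_ref
= 0.519 / 0.0798
= 6.5038

6.5038


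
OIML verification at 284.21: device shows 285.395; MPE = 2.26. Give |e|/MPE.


e = indication - reference = 285.395 - 284.21 = 1.1850
|e| = 1.1850
ratio = |e| / MPE = 1.1850 / 2.26
ratio = 0.5243

0.5243


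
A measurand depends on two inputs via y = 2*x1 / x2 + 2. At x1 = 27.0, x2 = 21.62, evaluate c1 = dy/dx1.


y = 2*x1 / x2 + 2
dy/dx1 = 2/x2
Evaluate at x2 = 21.62: c1 = 2 / 21.62
c1 = 0.0925

0.0925


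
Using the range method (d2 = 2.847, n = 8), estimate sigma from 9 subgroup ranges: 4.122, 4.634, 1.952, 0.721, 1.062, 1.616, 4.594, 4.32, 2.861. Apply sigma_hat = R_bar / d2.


R_bar = (4.122 + 4.634 + 1.952 + 0.721 + 1.062 + 1.616 + 4.594 + 4.32 + 2.861) / 9
R_bar = 25.882 / 9 = 2.8757778
sigma_hat = R_bar / d2 = 2.8757778 / 2.847 = 1.0101

1.0101


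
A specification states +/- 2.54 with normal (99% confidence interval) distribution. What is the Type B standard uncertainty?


u_B = half_width / 2.576
u_B = 2.54 / 2.576
u_B = 0.9860

0.9860


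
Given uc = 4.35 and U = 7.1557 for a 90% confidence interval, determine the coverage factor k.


k = U / uc
k = 7.1557 / 4.35
k = 1.645

1.645


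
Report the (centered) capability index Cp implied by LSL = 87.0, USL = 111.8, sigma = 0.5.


Cp = (USL - LSL) / (6 * sigma)
= (111.8 - 87.0) / (6 * 0.5)
= 24.8000 / 3.0000
= 8.2667

8.2667


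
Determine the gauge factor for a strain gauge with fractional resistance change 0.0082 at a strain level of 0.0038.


GF = (dR/R) / epsilon
= 0.0082 / 0.0038
= 2.1579

2.1579


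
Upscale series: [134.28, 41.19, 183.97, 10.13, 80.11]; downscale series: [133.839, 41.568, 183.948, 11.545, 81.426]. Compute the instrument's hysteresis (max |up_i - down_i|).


|134.28 - 133.839| = 0.4410
|41.19 - 41.568| = 0.3780
|183.97 - 183.948| = 0.0220
|10.13 - 11.545| = 1.4150
|80.11 - 81.426| = 1.3160
hysteresis = max(diffs) = 1.4150

1.4150


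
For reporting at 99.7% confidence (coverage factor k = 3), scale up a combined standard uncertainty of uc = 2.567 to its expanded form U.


U = k * uc
U = 3 * 2.567
U = 7.7010

7.7010


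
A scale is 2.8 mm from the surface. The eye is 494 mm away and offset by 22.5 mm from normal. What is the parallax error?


error = h * offset / d
= 2.8 * 22.5 / 494
= 0.1275

0.1275


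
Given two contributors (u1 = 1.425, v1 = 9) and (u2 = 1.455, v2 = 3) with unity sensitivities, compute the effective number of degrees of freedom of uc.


uc = sqrt(u1^2 + u2^2) = sqrt(1.425^2 + 1.455^2) = 2.036578
v_eff = uc^4 / (u1^4/v1 + u2^4/v2)
= 2.036578^4 / (1.425^4/9 + 1.455^4/3)
= 17.203 / 1.9520914
v_eff = 8.8126

8.8126


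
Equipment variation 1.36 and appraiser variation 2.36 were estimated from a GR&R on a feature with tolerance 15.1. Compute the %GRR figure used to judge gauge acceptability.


GRR = sqrt(EV^2 + AV^2) = sqrt(1.36^2 + 2.36^2) = 2.7238208
%GRR = GRR / tol * 100 = 2.7238208 / 15.1 * 100
%GRR = 18.0385

18.0385


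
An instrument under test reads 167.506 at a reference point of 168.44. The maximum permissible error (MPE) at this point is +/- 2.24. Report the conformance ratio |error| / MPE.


e = indication - reference = 167.506 - 168.44 = -0.9340
|e| = 0.9340
ratio = |e| / MPE = 0.9340 / 2.24
ratio = 0.4170

0.4170


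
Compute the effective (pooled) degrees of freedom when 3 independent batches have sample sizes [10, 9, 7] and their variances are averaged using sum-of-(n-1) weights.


nu = sum_i (n_i - 1)
nu = ((10 - 1) + (9 - 1) + (7 - 1))
nu = 9 + 8 + 6
nu = 23

23


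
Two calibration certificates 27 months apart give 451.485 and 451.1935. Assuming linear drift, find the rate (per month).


rate = (v2 - v1) / months
= (451.1935 - 451.485) / 27
= -0.2915 / 27
= -0.0108

-0.0108


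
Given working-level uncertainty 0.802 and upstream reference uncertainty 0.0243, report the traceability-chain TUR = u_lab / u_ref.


TUR = u_lab / u_ref
= 0.802 / 0.0243
= 33.0041

33.0041


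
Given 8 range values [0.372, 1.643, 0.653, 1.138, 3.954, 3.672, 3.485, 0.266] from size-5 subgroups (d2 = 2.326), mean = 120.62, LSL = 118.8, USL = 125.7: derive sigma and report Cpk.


R_bar = (0.372 + 1.643 + 0.653 + 1.138 + 3.954 + 3.672 + 3.485 + 0.266) / 8 = 1.897875
sigma = R_bar / d2 = 1.897875 / 2.326 = 0.81593938
Cp = (USL - LSL)/(6*sigma) = (125.7 - 118.8)/(6*0.81593938) = 1.4094
Cpu = (125.7 - 120.62)/(3*0.81593938) = 2.0753
Cpl = (120.62 - 118.8)/(3*0.81593938) = 0.7435
Cpk = min(Cpu, Cpl) = 0.7435

0.7435


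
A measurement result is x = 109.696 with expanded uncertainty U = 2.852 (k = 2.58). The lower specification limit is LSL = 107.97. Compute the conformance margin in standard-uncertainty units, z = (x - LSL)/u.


u = U / k = 2.852 / 2.58 = 1.1054264
margin = |LSL - x| = |107.97 - 109.696| = 1.726
z = margin / u = 1.726 / 1.1054264
z = 1.5614

1.5614


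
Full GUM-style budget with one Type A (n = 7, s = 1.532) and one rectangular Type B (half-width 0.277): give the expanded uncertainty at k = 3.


u_A = s / sqrt(n) = 1.532 / sqrt(7) = 0.57904157
u_B = half_width / sqrt(3) = 0.277 / sqrt(3) = 0.15992602
uc = sqrt(u_A^2 + u_B^2) = sqrt(0.57904157^2 + 0.15992602^2) = 0.60072079
U = k * uc = 3 * 0.60072079
U = 1.8022

1.8022


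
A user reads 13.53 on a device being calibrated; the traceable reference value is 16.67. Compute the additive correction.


Correction = standard - reading
= 16.67 - 13.53
= 3.1400

3.1400


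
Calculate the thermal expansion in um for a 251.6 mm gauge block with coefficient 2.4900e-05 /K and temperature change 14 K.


dL = L * alpha * dT
= 251.6 * 2.4900e-05 * 14
= 0.0877078 mm
dL_um = 0.0877078 * 1000 = 87.7078 um

87.7078


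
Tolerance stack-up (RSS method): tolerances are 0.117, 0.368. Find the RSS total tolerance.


RSS = sqrt(0.117^2 + 0.368^2)
= sqrt(0.149113)
= 0.3862

0.3862


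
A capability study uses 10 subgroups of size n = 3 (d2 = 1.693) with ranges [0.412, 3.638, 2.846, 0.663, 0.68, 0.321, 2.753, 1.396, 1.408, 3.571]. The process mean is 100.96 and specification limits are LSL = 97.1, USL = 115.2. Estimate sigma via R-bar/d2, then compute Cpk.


R_bar = (0.412 + 3.638 + 2.846 + 0.663 + 0.68 + 0.321 + 2.753 + 1.396 + 1.408 + 3.571) / 10 = 1.7688
sigma = R_bar / d2 = 1.7688 / 1.693 = 1.0447726
Cp = (USL - LSL)/(6*sigma) = (115.2 - 97.1)/(6*1.0447726) = 2.8874
Cpu = (115.2 - 100.96)/(3*1.0447726) = 4.5433
Cpl = (100.96 - 97.1)/(3*1.0447726) = 1.2315
Cpk = min(Cpu, Cpl) = 1.2315

1.2315


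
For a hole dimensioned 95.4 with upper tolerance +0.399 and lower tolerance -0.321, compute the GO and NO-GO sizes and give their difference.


GO = nominal - lower_tol (smallest hole = maximum material condition)
GO = 95.4 - 0.321 = 95.079
NO-GO = nominal + upper_tol (largest hole = least material condition)
NO-GO = 95.4 + 0.399 = 95.799
spread = NO-GO - GO = 95.799 - 95.079 = 0.7200

0.7200


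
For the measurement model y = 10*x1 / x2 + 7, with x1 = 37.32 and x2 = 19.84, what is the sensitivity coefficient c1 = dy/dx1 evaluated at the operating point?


y = 10*x1 / x2 + 7
dy/dx1 = 10/x2
Evaluate at x2 = 19.84: c1 = 10 / 19.84
c1 = 0.5040

0.5040


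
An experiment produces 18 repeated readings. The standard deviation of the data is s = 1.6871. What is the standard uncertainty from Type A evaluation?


u_A = s / sqrt(n)
u_A = 1.6871 / sqrt(18)
u_A = 1.6871 / 4.2426407
u_A = 0.3977

0.3977


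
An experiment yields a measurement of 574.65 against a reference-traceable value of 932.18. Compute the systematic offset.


Systematic error = measured - true
= 574.65 - 932.18
= -357.5300

-357.5300


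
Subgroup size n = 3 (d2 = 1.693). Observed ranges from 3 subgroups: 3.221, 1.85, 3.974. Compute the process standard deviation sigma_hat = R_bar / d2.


R_bar = (3.221 + 1.85 + 3.974) / 3
R_bar = 9.045 / 3 = 3.015
sigma_hat = R_bar / d2 = 3.015 / 1.693 = 1.7809

1.7809


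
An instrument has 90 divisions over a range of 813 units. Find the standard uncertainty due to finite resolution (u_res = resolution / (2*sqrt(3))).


resolution = range / divisions
resolution = 813 / 90 = 9.0333333
u_res = resolution / (2*sqrt(3))
u_res = 9.0333333 / 3.4641016
u_res = 2.6077

2.6077


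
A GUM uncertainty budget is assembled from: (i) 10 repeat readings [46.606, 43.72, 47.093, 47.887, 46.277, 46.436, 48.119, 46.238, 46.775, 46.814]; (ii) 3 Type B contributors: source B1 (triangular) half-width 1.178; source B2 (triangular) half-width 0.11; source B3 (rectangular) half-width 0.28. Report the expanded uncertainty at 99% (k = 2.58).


mean = (46.606 + 43.72 + 47.093 + 47.887 + 46.277 + 46.436 + 48.119 + 46.238 + 46.775 + 46.814) / 10 = 46.5965
s = sqrt(sum((x - mean)^2)/(n-1)) = 1.1944214
u_A = s / sqrt(n) = 1.1944214 / sqrt(10) = 0.37770921
u_B1 = 1.178 / sqrt(6) = 0.48091649
u_B2 = 0.11 / sqrt(6) = 0.044907312
u_B3 = 0.28 / sqrt(3) = 0.16165808
uc = sqrt(0.37770921^2 + 0.48091649^2 + 0.044907312^2 + 0.16165808^2) = 0.63410955
U = k * uc = 2.58 * 0.63410955
U = 1.6360

1.6360


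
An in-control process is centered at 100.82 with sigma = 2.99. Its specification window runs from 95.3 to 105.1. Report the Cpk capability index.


Cpu = (USL - mean) / (3*sigma) = (105.1 - 100.82) / (3*2.99) = 0.4771
Cpl = (mean - LSL) / (3*sigma) = (100.82 - 95.3) / (3*2.99) = 0.6154
Cpk = min(Cpu, Cpl) = 0.4771

0.4771


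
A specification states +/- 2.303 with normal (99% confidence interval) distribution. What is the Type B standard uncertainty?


u_B = half_width / 2.576
u_B = 2.303 / 2.576
u_B = 0.8940

0.8940
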